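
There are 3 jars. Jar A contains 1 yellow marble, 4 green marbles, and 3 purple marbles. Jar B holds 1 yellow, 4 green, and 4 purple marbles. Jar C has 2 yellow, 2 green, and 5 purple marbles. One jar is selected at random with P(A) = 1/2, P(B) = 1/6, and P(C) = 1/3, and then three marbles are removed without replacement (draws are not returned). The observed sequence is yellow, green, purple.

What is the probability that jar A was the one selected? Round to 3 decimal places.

For each hypothesis, P(data | H) works out to: P(data | jar A) = (1/8)(4/7)(3/6) = 0.035714; P(data | jar B) = (1/9)(4/8)(4/7) = 0.031746; P(data | jar C) = (2/9)(2/8)(5/7) = 0.039683.
Weighting by the prior gives 1/2 · 0.035714 = 0.017857, 1/6 · 0.031746 = 0.005291, 1/3 · 0.039683 = 0.013228; with total 0.036376.
By Bayes' rule, P(jar A | data) = (0.017857) / (0.036376) = 0.49091.

0.491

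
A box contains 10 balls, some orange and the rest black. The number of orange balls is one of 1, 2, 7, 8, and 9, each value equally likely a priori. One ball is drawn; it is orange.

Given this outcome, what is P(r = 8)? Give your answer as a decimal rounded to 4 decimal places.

0.2963

Compute the likelihood of this draw for each case: P(data | r = 1) = (1/10) = 1/10; P(data | r = 2) = (2/10) = 1/5; P(data | r = 7) = (7/10) = 7/10; P(data | r = 8) = (8/10) = 4/5; P(data | r = 9) = (9/10) = 9/10.
Weighting by the prior gives 1/5 · 1/10 = 1/50, 1/5 · 1/5 = 1/25, 1/5 · 7/10 = 7/50, 1/5 · 4/5 = 4/25, 1/5 · 9/10 = 9/50; these sum to 27/50.
By Bayes' rule, P(r = 8 | data) = (4/25) / (27/50) = 8/27.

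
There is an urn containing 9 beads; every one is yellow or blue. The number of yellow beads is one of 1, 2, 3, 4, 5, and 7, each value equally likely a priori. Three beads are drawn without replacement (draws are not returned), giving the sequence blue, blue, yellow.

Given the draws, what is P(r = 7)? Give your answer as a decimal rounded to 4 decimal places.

0.0365

Under each hypothesis, the probability of the observed sequence is: P(data | r = 1) = (8/9)(7/8)(1/7) = 1/9; P(data | r = 2) = (7/9)(6/8)(2/7) = 1/6; P(data | r = 3) = (6/9)(5/8)(3/7) = 5/28; P(data | r = 4) = (5/9)(4/8)(4/7) = 10/63; P(data | r = 5) = (4/9)(3/8)(5/7) = 5/42; P(data | r = 7) = (2/9)(1/8)(7/7) = 1/36.
Multiplying each by its prior: 1/6 · 1/9 = 1/54, 1/6 · 1/6 = 1/36, 1/6 · 5/28 = 5/168, 1/6 · 10/63 = 5/189, 1/6 · 5/42 = 5/252, 1/6 · 1/36 = 1/216; these sum to 8/63.
Therefore the posterior P(r = 7 | data) = (1/216) / (8/63) = 7/192.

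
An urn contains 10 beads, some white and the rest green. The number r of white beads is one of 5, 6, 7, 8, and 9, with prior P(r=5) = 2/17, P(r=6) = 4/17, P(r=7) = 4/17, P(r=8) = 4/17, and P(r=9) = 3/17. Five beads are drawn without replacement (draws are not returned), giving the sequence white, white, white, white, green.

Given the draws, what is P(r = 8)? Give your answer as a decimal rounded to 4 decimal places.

0.3398

For each hypothesis, P(data | H) works out to: P(data | r = 5) = (5/10)(4/9)(3/8)(2/7)(5/6) = 0.019841; P(data | r = 6) = (6/10)(5/9)(4/8)(3/7)(4/6) = 0.047619; P(data | r = 7) = (7/10)(6/9)(5/8)(4/7)(3/6) = 0.083333; P(data | r = 8) = (8/10)(7/9)(6/8)(5/7)(2/6) = 0.11111; P(data | r = 9) = (9/10)(8/9)(7/8)(6/7)(1/6) = 0.1.
Weighting by the prior gives 2/17 · 0.019841 = 0.0023343, 4/17 · 0.047619 = 0.011204, 4/17 · 0.083333 = 0.019608, 4/17 · 0.11111 = 0.026144, 3/17 · 0.1 = 0.017647; with total 0.076937.
By Bayes' rule, P(r = 8 | data) = (0.026144) / (0.076937) = 0.33981.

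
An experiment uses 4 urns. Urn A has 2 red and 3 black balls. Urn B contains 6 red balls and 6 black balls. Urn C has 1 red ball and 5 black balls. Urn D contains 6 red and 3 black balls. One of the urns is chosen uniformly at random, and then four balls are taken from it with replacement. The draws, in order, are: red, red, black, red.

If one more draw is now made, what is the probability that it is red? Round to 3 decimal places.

0.556

Under each hypothesis, the probability of the observed sequence is: P(data | urn A) = (2/5)(2/5)(3/5)(2/5) = 0.0384; P(data | urn B) = (6/12)(6/12)(6/12)(6/12) = 0.0625; P(data | urn C) = (1/6)(1/6)(5/6)(1/6) = 0.003858; P(data | urn D) = (6/9)(6/9)(3/9)(6/9) = 0.098765.
The prior-weighted likelihoods are 1/4 · 0.0384 = 0.0096, 1/4 · 0.0625 = 0.015625, 1/4 · 0.003858 = 0.00096451, 1/4 · 0.098765 = 0.024691; these sum to 0.050881.
The posterior is then P(urn A | data) = 0.18868, P(urn B | data) = 0.30709, P(urn C | data) = 0.018956, P(urn D | data) = 0.48528.
So P(red next | data) = Σ P(red next | H) P(H | data) = (2/5)(0.18868) + (1/2)(0.30709) + (1/6)(0.018956) + (2/3)(0.48528) = 0.55569.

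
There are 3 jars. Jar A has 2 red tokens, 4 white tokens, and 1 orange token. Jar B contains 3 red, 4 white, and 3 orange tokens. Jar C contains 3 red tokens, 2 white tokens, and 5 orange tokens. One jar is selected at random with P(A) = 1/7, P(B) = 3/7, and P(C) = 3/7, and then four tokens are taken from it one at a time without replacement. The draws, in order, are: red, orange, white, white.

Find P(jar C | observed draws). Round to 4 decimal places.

Under each hypothesis, the probability of the observed sequence is: P(data | jar A) = (2/7)(1/6)(4/5)(3/4) = 0.028571; P(data | jar B) = (3/10)(3/9)(4/8)(3/7) = 0.021429; P(data | jar C) = (3/10)(5/9)(2/8)(1/7) = 0.0059524.
Multiplying each by its prior: 1/7 · 0.028571 = 0.0040816, 3/7 · 0.021429 = 0.0091837, 3/7 · 0.0059524 = 0.002551; summing to 0.015816.
By Bayes' rule, P(jar C | data) = (0.002551) / (0.015816) = 0.16129.

0.1613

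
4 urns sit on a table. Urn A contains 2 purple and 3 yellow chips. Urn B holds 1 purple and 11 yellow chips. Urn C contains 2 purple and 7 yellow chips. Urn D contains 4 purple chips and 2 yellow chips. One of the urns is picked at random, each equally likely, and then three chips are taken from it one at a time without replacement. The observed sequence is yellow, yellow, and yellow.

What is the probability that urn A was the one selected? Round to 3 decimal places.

Compute the likelihood of the observed sequence for each case: P(data | urn A) = (3/5)(2/4)(1/3) = 1/10; P(data | urn B) = (11/12)(10/11)(9/10) = 3/4; P(data | urn C) = (7/9)(6/8)(5/7) = 5/12; P(data | urn D) = (2/6)(1/5)(0/4) = 0.
Weighting by the prior gives 1/4 · 1/10 = 1/40, 1/4 · 3/4 = 3/16, 1/4 · 5/12 = 5/48, 1/4 · 0 = 0; summing to 19/60.
Therefore the posterior P(urn A | data) = (1/40) / (19/60) = 3/38.

0.079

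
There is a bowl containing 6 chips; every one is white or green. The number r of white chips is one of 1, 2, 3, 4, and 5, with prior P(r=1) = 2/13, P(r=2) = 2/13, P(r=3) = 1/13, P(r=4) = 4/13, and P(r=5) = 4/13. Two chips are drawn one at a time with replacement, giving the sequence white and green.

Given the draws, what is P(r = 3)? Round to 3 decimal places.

0.103

Under each hypothesis, the probability of the observed sequence is: P(data | r = 1) = (1/6)(5/6) = 5/36; P(data | r = 2) = (2/6)(4/6) = 2/9; P(data | r = 3) = (3/6)(3/6) = 1/4; P(data | r = 4) = (4/6)(2/6) = 2/9; P(data | r = 5) = (5/6)(1/6) = 5/36.
Weighting by the prior gives 2/13 · 5/36 = 5/234, 2/13 · 2/9 = 4/117, 1/13 · 1/4 = 1/52, 4/13 · 2/9 = 8/117, 4/13 · 5/36 = 5/117; summing to 29/156.
Hence P(r = 3 | data) = (1/52) / (29/156) = 3/29.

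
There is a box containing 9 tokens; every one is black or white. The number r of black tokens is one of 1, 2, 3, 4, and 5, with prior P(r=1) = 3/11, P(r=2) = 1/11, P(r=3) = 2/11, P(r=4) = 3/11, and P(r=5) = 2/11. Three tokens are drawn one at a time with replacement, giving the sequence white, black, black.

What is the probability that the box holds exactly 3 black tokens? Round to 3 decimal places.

0.180

Compute the likelihood of the observed sequence for each case: P(data | r = 1) = (8/9)(1/9)(1/9) = 0.010974; P(data | r = 2) = (7/9)(2/9)(2/9) = 0.038409; P(data | r = 3) = (6/9)(3/9)(3/9) = 0.074074; P(data | r = 4) = (5/9)(4/9)(4/9) = 0.10974; P(data | r = 5) = (4/9)(5/9)(5/9) = 0.13717.
Weighting by the prior gives 3/11 · 0.010974 = 0.0029929, 1/11 · 0.038409 = 0.0034917, 2/11 · 0.074074 = 0.013468, 3/11 · 0.10974 = 0.029929, 2/11 · 0.13717 = 0.024941; with total 0.074822.
By Bayes' rule, P(r = 3 | data) = (0.013468) / (0.074822) = 0.18.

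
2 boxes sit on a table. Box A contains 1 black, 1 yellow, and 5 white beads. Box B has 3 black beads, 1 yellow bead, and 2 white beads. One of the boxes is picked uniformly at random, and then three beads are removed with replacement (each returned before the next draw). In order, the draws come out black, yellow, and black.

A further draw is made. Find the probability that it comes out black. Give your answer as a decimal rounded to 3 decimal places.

For each hypothesis, P(data | H) works out to: P(data | box A) = (1/7)(1/7)(1/7) = 0.0029155; P(data | box B) = (3/6)(1/6)(3/6) = 0.041667.
Multiplying each by its prior: 1/2 · 0.0029155 = 0.0014577, 1/2 · 0.041667 = 0.020833; these sum to 0.022291.
Dividing through by the total gives posterior P(box A | data) = 0.065395, P(box B | data) = 0.9346.
Averaging over the posterior, P(black next | data) = (1/7)(0.065395) + (1/2)(0.9346) = 0.47664.

0.477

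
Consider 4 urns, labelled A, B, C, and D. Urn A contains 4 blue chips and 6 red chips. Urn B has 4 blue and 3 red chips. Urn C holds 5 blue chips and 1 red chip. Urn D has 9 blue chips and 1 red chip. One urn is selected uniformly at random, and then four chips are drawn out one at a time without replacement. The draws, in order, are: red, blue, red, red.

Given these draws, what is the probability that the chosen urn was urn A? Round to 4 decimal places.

Compute the likelihood of the observed sequence for each case: P(data | urn A) = (6/10)(4/9)(5/8)(4/7) = 2/21; P(data | urn B) = (3/7)(4/6)(2/5)(1/4) = 1/35; P(data | urn C) = (1/6)(5/5)(0/4) = 0; P(data | urn D) = (1/10)(9/9)(0/8) = 0.
Weighting by the prior gives 1/4 · 2/21 = 1/42, 1/4 · 1/35 = 1/140, 1/4 · 0 = 0, 1/4 · 0 = 0; summing to 13/420.
Hence P(urn A | data) = (1/42) / (13/420) = 10/13.

0.7692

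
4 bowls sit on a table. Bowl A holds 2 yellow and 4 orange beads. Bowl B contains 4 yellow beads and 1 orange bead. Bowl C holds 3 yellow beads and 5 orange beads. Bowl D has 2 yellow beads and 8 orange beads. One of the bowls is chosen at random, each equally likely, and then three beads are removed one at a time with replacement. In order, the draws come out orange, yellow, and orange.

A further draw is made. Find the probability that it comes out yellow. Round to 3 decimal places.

0.342

The likelihood of the observed sequence under each hypothesis: P(data | bowl A) = (4/6)(2/6)(4/6) = 0.14815; P(data | bowl B) = (1/5)(4/5)(1/5) = 0.032; P(data | bowl C) = (5/8)(3/8)(5/8) = 0.14648; P(data | bowl D) = (8/10)(2/10)(8/10) = 0.128.
Weighting by the prior gives 1/4 · 0.14815 = 0.037037, 1/4 · 0.032 = 0.008, 1/4 · 0.14648 = 0.036621, 1/4 · 0.128 = 0.032; with total 0.11366.
Dividing through by the total gives posterior P(bowl A | data) = 0.32586, P(bowl B | data) = 0.070387, P(bowl C | data) = 0.3222, P(bowl D | data) = 0.28155.
Averaging over the posterior, P(yellow next | data) = (1/3)(0.32586) + (4/5)(0.070387) + (3/8)(0.3222) + (1/5)(0.28155) = 0.34207.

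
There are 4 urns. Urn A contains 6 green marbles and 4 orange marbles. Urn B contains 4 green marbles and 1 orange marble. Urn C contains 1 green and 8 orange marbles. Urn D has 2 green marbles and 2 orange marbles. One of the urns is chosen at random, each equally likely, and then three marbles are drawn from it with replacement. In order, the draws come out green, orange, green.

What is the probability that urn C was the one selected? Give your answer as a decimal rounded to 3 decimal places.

The likelihood of the observed sequence under each hypothesis: P(data | urn A) = (6/10)(4/10)(6/10) = 0.144; P(data | urn B) = (4/5)(1/5)(4/5) = 0.128; P(data | urn C) = (1/9)(8/9)(1/9) = 0.010974; P(data | urn D) = (2/4)(2/4)(2/4) = 0.125.
The prior-weighted likelihoods are 1/4 · 0.144 = 0.036, 1/4 · 0.128 = 0.032, 1/4 · 0.010974 = 0.0027435, 1/4 · 0.125 = 0.03125; these sum to 0.10199.
Therefore the posterior P(urn C | data) = (0.0027435) / (0.10199) = 0.026899.

0.027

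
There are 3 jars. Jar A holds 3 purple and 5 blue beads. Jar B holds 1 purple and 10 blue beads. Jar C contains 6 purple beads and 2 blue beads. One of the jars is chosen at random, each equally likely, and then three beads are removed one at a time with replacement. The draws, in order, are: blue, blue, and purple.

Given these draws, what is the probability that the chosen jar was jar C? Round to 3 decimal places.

0.175

For each hypothesis, P(data | H) works out to: P(data | jar A) = (5/8)(5/8)(3/8) = 0.14648; P(data | jar B) = (10/11)(10/11)(1/11) = 0.075131; P(data | jar C) = (2/8)(2/8)(6/8) = 0.046875.
Multiplying each by its prior: 1/3 · 0.14648 = 0.048828, 1/3 · 0.075131 = 0.025044, 1/3 · 0.046875 = 0.015625; summing to 0.089497.
By Bayes' rule, P(jar C | data) = (0.015625) / (0.089497) = 0.17459.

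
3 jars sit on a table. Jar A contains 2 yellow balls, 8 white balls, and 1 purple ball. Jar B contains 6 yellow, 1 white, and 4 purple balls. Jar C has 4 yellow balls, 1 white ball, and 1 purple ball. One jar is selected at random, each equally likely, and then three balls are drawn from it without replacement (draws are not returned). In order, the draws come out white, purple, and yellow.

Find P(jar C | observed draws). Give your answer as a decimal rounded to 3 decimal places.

The likelihood of the observed sequence under each hypothesis: P(data | jar A) = (8/11)(1/10)(2/9) = 0.016162; P(data | jar B) = (1/11)(4/10)(6/9) = 0.024242; P(data | jar C) = (1/6)(1/5)(4/4) = 0.033333.
Weighting by the prior gives 1/3 · 0.016162 = 0.0053872, 1/3 · 0.024242 = 0.0080808, 1/3 · 0.033333 = 0.011111; with total 0.024579.
Therefore the posterior P(jar C | data) = (0.011111) / (0.024579) = 0.45205.

0.452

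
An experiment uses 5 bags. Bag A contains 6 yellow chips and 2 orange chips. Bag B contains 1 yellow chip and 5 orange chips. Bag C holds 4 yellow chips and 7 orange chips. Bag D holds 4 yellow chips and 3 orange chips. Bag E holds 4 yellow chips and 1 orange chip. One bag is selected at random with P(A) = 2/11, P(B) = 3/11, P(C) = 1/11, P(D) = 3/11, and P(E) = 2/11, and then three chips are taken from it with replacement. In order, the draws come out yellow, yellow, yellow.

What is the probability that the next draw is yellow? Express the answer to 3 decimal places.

For each hypothesis, P(data | H) works out to: P(data | bag A) = (6/8)(6/8)(6/8) = 0.42188; P(data | bag B) = (1/6)(1/6)(1/6) = 0.0046296; P(data | bag C) = (4/11)(4/11)(4/11) = 0.048084; P(data | bag D) = (4/7)(4/7)(4/7) = 0.18659; P(data | bag E) = (4/5)(4/5)(4/5) = 0.512.
Weighting by the prior gives 2/11 · 0.42188 = 0.076705, 3/11 · 0.0046296 = 0.0012626, 1/11 · 0.048084 = 0.0043713, 3/11 · 0.18659 = 0.050888, 2/11 · 0.512 = 0.093091; these sum to 0.22632.
Normalising, the posterior is P(bag A | data) = 0.33892, P(bag B | data) = 0.005579, P(bag C | data) = 0.019315, P(bag D | data) = 0.22485, P(bag E | data) = 0.41133.
The predictive probability is P(yellow next | data) = (3/4)(0.33892) + (1/6)(0.005579) + (4/11)(0.019315) + (4/7)(0.22485) + (4/5)(0.41133) = 0.7197.

0.720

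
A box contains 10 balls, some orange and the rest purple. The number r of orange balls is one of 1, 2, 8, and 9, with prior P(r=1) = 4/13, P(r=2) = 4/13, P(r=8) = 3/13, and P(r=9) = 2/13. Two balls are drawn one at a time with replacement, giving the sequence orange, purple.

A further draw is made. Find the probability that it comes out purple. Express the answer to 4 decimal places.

Compute the likelihood of the observed sequence for each case: P(data | r = 1) = (1/10)(9/10) = 9/100; P(data | r = 2) = (2/10)(8/10) = 4/25; P(data | r = 8) = (8/10)(2/10) = 4/25; P(data | r = 9) = (9/10)(1/10) = 9/100.
The prior-weighted likelihoods are 4/13 · 9/100 = 9/325, 4/13 · 4/25 = 16/325, 3/13 · 4/25 = 12/325, 2/13 · 9/100 = 9/650; these sum to 83/650.
The posterior is then P(r = 1 | data) = 18/83, P(r = 2 | data) = 32/83, P(r = 8 | data) = 24/83, P(r = 9 | data) = 9/83.
The predictive probability is P(purple next | data) = (9/10)(18/83) + (4/5)(32/83) + (1/5)(24/83) + (1/10)(9/83) = 95/166.

0.5723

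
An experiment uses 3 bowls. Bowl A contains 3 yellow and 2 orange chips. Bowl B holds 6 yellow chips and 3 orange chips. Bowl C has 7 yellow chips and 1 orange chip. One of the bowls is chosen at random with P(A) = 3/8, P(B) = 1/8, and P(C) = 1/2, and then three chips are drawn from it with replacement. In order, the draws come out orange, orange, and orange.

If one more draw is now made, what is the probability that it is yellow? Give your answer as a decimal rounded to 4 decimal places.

Under each hypothesis, the probability of the observed sequence is: P(data | bowl A) = (2/5)(2/5)(2/5) = 0.064; P(data | bowl B) = (3/9)(3/9)(3/9) = 0.037037; P(data | bowl C) = (1/8)(1/8)(1/8) = 0.0019531.
The prior-weighted likelihoods are 3/8 · 0.064 = 0.024, 1/8 · 0.037037 = 0.0046296, 1/2 · 0.0019531 = 0.00097656; these sum to 0.029606.
Dividing through by the total gives posterior P(bowl A | data) = 0.81064, P(bowl B | data) = 0.15637, P(bowl C | data) = 0.032985.
Averaging over the posterior, P(yellow next | data) = (3/5)(0.81064) + (2/3)(0.15637) + (7/8)(0.032985) = 0.6195.

0.6195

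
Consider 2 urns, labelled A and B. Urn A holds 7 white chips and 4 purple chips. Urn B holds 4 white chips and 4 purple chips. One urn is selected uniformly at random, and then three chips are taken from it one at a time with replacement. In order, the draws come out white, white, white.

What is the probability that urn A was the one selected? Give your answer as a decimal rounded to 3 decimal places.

0.673

For each hypothesis, P(data | H) works out to: P(data | urn A) = (7/11)(7/11)(7/11) = 0.2577; P(data | urn B) = (4/8)(4/8)(4/8) = 0.125.
Weighting by the prior gives 1/2 · 0.2577 = 0.12885, 1/2 · 0.125 = 0.0625; summing to 0.19135.
So P(urn A | data) = (0.12885) / (0.19135) = 0.67337.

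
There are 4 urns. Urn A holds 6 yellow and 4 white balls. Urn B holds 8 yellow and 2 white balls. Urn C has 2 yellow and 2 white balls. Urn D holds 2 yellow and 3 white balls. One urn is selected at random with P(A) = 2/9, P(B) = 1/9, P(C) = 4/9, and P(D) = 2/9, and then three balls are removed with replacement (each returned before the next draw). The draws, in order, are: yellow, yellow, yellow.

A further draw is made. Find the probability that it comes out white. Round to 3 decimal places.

0.383

Under each hypothesis, the probability of the observed sequence is: P(data | urn A) = (6/10)(6/10)(6/10) = 0.216; P(data | urn B) = (8/10)(8/10)(8/10) = 0.512; P(data | urn C) = (2/4)(2/4)(2/4) = 0.125; P(data | urn D) = (2/5)(2/5)(2/5) = 0.064.
Weighting by the prior gives 2/9 · 0.216 = 0.048, 1/9 · 0.512 = 0.056889, 4/9 · 0.125 = 0.055556, 2/9 · 0.064 = 0.014222; with total 0.17467.
Normalising, the posterior is P(urn A | data) = 0.27481, P(urn B | data) = 0.3257, P(urn C | data) = 0.31807, P(urn D | data) = 0.081425.
So P(white next | data) = Σ P(white next | H) P(H | data) = (2/5)(0.27481) + (1/5)(0.3257) + (1/2)(0.31807) + (3/5)(0.081425) = 0.38295.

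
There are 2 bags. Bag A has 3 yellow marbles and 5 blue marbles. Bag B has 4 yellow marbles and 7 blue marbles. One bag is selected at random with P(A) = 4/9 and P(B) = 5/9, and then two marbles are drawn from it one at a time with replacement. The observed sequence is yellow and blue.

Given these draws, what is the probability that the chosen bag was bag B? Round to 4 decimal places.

0.5524

For each hypothesis, P(data | H) works out to: P(data | bag A) = (3/8)(5/8) = 0.23438; P(data | bag B) = (4/11)(7/11) = 0.2314.
The prior-weighted likelihoods are 4/9 · 0.23438 = 0.10417, 5/9 · 0.2314 = 0.12856; summing to 0.23272.
By Bayes' rule, P(bag B | data) = (0.12856) / (0.23272) = 0.5524.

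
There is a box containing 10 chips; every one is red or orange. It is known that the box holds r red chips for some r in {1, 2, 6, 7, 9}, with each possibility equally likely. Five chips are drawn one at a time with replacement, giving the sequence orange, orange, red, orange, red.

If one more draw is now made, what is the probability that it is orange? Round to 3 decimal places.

0.558

Under each hypothesis, the probability of the observed sequence is: P(data | r = 1) = (9/10)(9/10)(1/10)(9/10)(1/10) = 0.00729; P(data | r = 2) = (8/10)(8/10)(2/10)(8/10)(2/10) = 0.02048; P(data | r = 6) = (4/10)(4/10)(6/10)(4/10)(6/10) = 0.02304; P(data | r = 7) = (3/10)(3/10)(7/10)(3/10)(7/10) = 0.01323; P(data | r = 9) = (1/10)(1/10)(9/10)(1/10)(9/10) = 0.00081.
Weighting by the prior gives 1/5 · 0.00729 = 0.001458, 1/5 · 0.02048 = 0.004096, 1/5 · 0.02304 = 0.004608, 1/5 · 0.01323 = 0.002646, 1/5 · 0.00081 = 0.000162; these sum to 0.01297.
Dividing through by the total gives posterior P(r = 1 | data) = 0.11241, P(r = 2 | data) = 0.31581, P(r = 6 | data) = 0.35528, P(r = 7 | data) = 0.20401, P(r = 9 | data) = 0.01249.
So P(orange next | data) = Σ P(orange next | H) P(H | data) = (9/10)(0.11241) + (4/5)(0.31581) + (2/5)(0.35528) + (3/10)(0.20401) + (1/10)(0.01249) = 0.55838.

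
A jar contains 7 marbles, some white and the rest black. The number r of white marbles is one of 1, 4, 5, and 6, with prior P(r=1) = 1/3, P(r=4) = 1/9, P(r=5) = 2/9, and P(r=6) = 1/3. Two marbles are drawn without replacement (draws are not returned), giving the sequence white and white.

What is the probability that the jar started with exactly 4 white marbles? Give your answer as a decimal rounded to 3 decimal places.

0.085

Under each hypothesis, the probability of the observed sequence is: P(data | r = 1) = (1/7)(0/6) = 0; P(data | r = 4) = (4/7)(3/6) = 2/7; P(data | r = 5) = (5/7)(4/6) = 10/21; P(data | r = 6) = (6/7)(5/6) = 5/7.
Multiplying each by its prior: 1/3 · 0 = 0, 1/9 · 2/7 = 2/63, 2/9 · 10/21 = 20/189, 1/3 · 5/7 = 5/21; summing to 71/189.
By Bayes' rule, P(r = 4 | data) = (2/63) / (71/189) = 6/71.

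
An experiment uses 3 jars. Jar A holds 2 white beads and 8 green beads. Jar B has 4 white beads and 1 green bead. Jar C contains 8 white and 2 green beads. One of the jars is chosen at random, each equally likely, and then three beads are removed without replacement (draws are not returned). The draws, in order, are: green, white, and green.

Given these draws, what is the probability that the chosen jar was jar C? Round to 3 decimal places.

For each hypothesis, P(data | H) works out to: P(data | jar A) = (8/10)(2/9)(7/8) = 7/45; P(data | jar B) = (1/5)(4/4)(0/3) = 0; P(data | jar C) = (2/10)(8/9)(1/8) = 1/45.
Multiplying each by its prior: 1/3 · 7/45 = 7/135, 1/3 · 0 = 0, 1/3 · 1/45 = 1/135; summing to 8/135.
So P(jar C | data) = (1/135) / (8/135) = 1/8.

0.125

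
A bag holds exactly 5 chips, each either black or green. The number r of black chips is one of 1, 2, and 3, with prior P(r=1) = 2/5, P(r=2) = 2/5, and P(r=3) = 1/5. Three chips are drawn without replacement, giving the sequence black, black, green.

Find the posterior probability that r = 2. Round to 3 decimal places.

0.500

For each hypothesis, P(data | H) works out to: P(data | r = 1) = (1/5)(0/4) = 0; P(data | r = 2) = (2/5)(1/4)(3/3) = 1/10; P(data | r = 3) = (3/5)(2/4)(2/3) = 1/5.
Weighting by the prior gives 2/5 · 0 = 0, 2/5 · 1/10 = 1/25, 1/5 · 1/5 = 1/25; these sum to 2/25.
Therefore the posterior P(r = 2 | data) = (1/25) / (2/25) = 1/2.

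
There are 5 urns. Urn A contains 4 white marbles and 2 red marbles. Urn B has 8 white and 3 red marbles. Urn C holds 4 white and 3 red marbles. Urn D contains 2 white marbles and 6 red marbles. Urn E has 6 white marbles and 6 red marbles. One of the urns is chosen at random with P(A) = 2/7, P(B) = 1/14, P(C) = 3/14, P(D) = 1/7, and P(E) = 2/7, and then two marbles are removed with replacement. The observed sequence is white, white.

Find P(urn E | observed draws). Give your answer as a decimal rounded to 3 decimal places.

For each hypothesis, P(data | H) works out to: P(data | urn A) = (4/6)(4/6) = 0.44444; P(data | urn B) = (8/11)(8/11) = 0.52893; P(data | urn C) = (4/7)(4/7) = 0.32653; P(data | urn D) = (2/8)(2/8) = 0.0625; P(data | urn E) = (6/12)(6/12) = 0.25.
The prior-weighted likelihoods are 2/7 · 0.44444 = 0.12698, 1/14 · 0.52893 = 0.03778, 3/14 · 0.32653 = 0.069971, 1/7 · 0.0625 = 0.0089286, 2/7 · 0.25 = 0.071429; with total 0.31509.
So P(urn E | data) = (0.071429) / (0.31509) = 0.22669.

0.227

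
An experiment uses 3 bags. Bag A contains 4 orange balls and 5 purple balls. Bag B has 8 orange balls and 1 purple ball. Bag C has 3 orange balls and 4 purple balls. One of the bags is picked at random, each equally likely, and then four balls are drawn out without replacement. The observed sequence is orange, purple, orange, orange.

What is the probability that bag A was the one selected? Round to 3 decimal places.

Under each hypothesis, the probability of the observed sequence is: P(data | bag A) = (4/9)(5/8)(3/7)(2/6) = 0.039683; P(data | bag B) = (8/9)(1/8)(7/7)(6/6) = 0.11111; P(data | bag C) = (3/7)(4/6)(2/5)(1/4) = 0.028571.
Weighting by the prior gives 1/3 · 0.039683 = 0.013228, 1/3 · 0.11111 = 0.037037, 1/3 · 0.028571 = 0.0095238; with total 0.059788.
By Bayes' rule, P(bag A | data) = (0.013228) / (0.059788) = 0.22124.

0.221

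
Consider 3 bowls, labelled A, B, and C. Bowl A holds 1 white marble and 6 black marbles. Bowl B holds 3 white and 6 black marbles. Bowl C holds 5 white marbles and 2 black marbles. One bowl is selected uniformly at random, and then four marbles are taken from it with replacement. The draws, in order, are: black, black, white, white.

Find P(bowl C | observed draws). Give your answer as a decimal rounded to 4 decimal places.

0.3928

Compute the likelihood of the observed sequence for each case: P(data | bowl A) = (6/7)(6/7)(1/7)(1/7) = 0.014994; P(data | bowl B) = (6/9)(6/9)(3/9)(3/9) = 0.049383; P(data | bowl C) = (2/7)(2/7)(5/7)(5/7) = 0.041649.
Weighting by the prior gives 1/3 · 0.014994 = 0.0049979, 1/3 · 0.049383 = 0.016461, 1/3 · 0.041649 = 0.013883; summing to 0.035342.
Hence P(bowl C | data) = (0.013883) / (0.035342) = 0.39282.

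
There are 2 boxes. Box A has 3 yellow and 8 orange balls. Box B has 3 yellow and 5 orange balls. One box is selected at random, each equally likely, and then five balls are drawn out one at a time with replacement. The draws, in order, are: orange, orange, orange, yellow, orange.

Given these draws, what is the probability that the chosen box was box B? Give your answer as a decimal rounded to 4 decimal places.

For each hypothesis, P(data | H) works out to: P(data | box A) = (8/11)(8/11)(8/11)(3/11)(8/11) = 0.076299; P(data | box B) = (5/8)(5/8)(5/8)(3/8)(5/8) = 0.05722.
Weighting by the prior gives 1/2 · 0.076299 = 0.038149, 1/2 · 0.05722 = 0.02861; with total 0.06676.
Hence P(box B | data) = (0.02861) / (0.06676) = 0.42856.

0.4286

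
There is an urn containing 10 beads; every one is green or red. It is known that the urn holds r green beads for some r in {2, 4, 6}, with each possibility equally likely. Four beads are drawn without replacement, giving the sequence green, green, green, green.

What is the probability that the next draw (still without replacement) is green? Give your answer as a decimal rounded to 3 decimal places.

0.313

Under each hypothesis, the probability of the observed sequence is: P(data | r = 2) = (2/10)(1/9)(0/8) = 0; P(data | r = 4) = (4/10)(3/9)(2/8)(1/7) = 1/210; P(data | r = 6) = (6/10)(5/9)(4/8)(3/7) = 1/14.
Weighting by the prior gives 1/3 · 0 = 0, 1/3 · 1/210 = 1/630, 1/3 · 1/14 = 1/42; with total 8/315.
The posterior is then P(r = 2 | data) = 0, P(r = 4 | data) = 1/16, P(r = 6 | data) = 15/16.
The predictive probability is P(green next | data) = (0)(1/16) + (1/3)(15/16) = 5/16.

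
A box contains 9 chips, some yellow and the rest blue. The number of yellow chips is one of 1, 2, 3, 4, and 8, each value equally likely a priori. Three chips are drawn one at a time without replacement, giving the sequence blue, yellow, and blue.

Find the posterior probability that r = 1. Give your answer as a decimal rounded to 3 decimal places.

Under each hypothesis, the probability of the observed sequence is: P(data | r = 1) = (8/9)(1/8)(7/7) = 1/9; P(data | r = 2) = (7/9)(2/8)(6/7) = 1/6; P(data | r = 3) = (6/9)(3/8)(5/7) = 5/28; P(data | r = 4) = (5/9)(4/8)(4/7) = 10/63; P(data | r = 8) = (1/9)(8/8)(0/7) = 0.
Weighting by the prior gives 1/5 · 1/9 = 1/45, 1/5 · 1/6 = 1/30, 1/5 · 5/28 = 1/28, 1/5 · 10/63 = 2/63, 1/5 · 0 = 0; with total 31/252.
Therefore the posterior P(r = 1 | data) = (1/45) / (31/252) = 28/155.

0.181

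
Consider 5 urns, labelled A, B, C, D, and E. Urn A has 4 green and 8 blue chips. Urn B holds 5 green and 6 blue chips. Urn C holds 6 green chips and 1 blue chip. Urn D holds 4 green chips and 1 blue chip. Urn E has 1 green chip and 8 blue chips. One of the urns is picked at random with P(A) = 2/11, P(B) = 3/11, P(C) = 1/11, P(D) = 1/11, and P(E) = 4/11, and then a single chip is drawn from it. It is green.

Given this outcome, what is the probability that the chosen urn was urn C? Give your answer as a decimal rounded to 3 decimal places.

For each hypothesis, P(data | H) works out to: P(data | urn A) = (4/12) = 0.33333; P(data | urn B) = (5/11) = 0.45455; P(data | urn C) = (6/7) = 0.85714; P(data | urn D) = (4/5) = 0.8; P(data | urn E) = (1/9) = 0.11111.
Multiplying each by its prior: 2/11 · 0.33333 = 0.060606, 3/11 · 0.45455 = 0.12397, 1/11 · 0.85714 = 0.077922, 1/11 · 0.8 = 0.072727, 4/11 · 0.11111 = 0.040404; summing to 0.37563.
Hence P(urn C | data) = (0.077922) / (0.37563) = 0.20745.

0.207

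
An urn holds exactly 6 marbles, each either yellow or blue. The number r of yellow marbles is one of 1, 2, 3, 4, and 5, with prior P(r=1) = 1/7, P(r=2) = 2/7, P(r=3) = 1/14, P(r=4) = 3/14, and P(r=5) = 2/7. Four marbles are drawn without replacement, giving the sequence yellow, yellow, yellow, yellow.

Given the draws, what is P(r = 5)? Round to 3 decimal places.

0.870

Under each hypothesis, the probability of the observed sequence is: P(data | r = 1) = (1/6)(0/5) = 0; P(data | r = 2) = (2/6)(1/5)(0/4) = 0; P(data | r = 3) = (3/6)(2/5)(1/4)(0/3) = 0; P(data | r = 4) = (4/6)(3/5)(2/4)(1/3) = 1/15; P(data | r = 5) = (5/6)(4/5)(3/4)(2/3) = 1/3.
Multiplying each by its prior: 1/7 · 0 = 0, 2/7 · 0 = 0, 1/14 · 0 = 0, 3/14 · 1/15 = 1/70, 2/7 · 1/3 = 2/21; these sum to 23/210.
So P(r = 5 | data) = (2/21) / (23/210) = 20/23.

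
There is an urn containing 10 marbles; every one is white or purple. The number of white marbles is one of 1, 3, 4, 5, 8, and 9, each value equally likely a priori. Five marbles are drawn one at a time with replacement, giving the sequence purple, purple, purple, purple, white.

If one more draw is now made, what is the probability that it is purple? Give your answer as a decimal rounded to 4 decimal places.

Compute the likelihood of the observed sequence for each case: P(data | r = 1) = (9/10)(9/10)(9/10)(9/10)(1/10) = 0.06561; P(data | r = 3) = (7/10)(7/10)(7/10)(7/10)(3/10) = 0.07203; P(data | r = 4) = (6/10)(6/10)(6/10)(6/10)(4/10) = 0.05184; P(data | r = 5) = (5/10)(5/10)(5/10)(5/10)(5/10) = 0.03125; P(data | r = 8) = (2/10)(2/10)(2/10)(2/10)(8/10) = 0.00128; P(data | r = 9) = (1/10)(1/10)(1/10)(1/10)(9/10) = 9e-05.
The prior-weighted likelihoods are 1/6 · 0.06561 = 0.010935, 1/6 · 0.07203 = 0.012005, 1/6 · 0.05184 = 0.00864, 1/6 · 0.03125 = 0.0052083, 1/6 · 0.00128 = 0.00021333, 1/6 · 9e-05 = 1.5e-05; summing to 0.037017.
Normalising, the posterior is P(r = 1 | data) = 0.29541, P(r = 3 | data) = 0.32431, P(r = 4 | data) = 0.23341, P(r = 5 | data) = 0.1407, P(r = 8 | data) = 0.0057632, P(r = 9 | data) = 0.00040522.
So P(purple next | data) = Σ P(purple next | H) P(H | data) = (9/10)(0.29541) + (7/10)(0.32431) + (3/5)(0.23341) + (1/2)(0.1407) + (1/5)(0.0057632) + (1/10)(0.00040522) = 0.70448.

0.7045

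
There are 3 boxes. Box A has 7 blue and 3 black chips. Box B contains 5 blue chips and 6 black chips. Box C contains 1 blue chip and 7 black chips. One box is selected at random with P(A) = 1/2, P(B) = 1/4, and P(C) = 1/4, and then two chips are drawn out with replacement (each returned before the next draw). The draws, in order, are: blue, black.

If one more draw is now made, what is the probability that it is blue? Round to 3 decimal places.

0.541

For each hypothesis, P(data | H) works out to: P(data | box A) = (7/10)(3/10) = 0.21; P(data | box B) = (5/11)(6/11) = 0.24793; P(data | box C) = (1/8)(7/8) = 0.10938.
The prior-weighted likelihoods are 1/2 · 0.21 = 0.105, 1/4 · 0.24793 = 0.061983, 1/4 · 0.10938 = 0.027344; these sum to 0.19433.
Normalising, the posterior is P(box A | data) = 0.54033, P(box B | data) = 0.31896, P(box C | data) = 0.14071.
So P(blue next | data) = Σ P(blue next | H) P(H | data) = (7/10)(0.54033) + (5/11)(0.31896) + (1/8)(0.14071) = 0.5408.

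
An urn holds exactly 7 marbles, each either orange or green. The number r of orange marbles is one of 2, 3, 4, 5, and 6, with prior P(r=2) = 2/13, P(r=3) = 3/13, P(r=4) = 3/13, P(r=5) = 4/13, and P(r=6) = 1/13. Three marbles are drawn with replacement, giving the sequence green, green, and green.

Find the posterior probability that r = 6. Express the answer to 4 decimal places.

Under each hypothesis, the probability of the observed sequence is: P(data | r = 2) = (5/7)(5/7)(5/7) = 0.36443; P(data | r = 3) = (4/7)(4/7)(4/7) = 0.18659; P(data | r = 4) = (3/7)(3/7)(3/7) = 0.078717; P(data | r = 5) = (2/7)(2/7)(2/7) = 0.023324; P(data | r = 6) = (1/7)(1/7)(1/7) = 0.0029155.
The prior-weighted likelihoods are 2/13 · 0.36443 = 0.056066, 3/13 · 0.18659 = 0.043059, 3/13 · 0.078717 = 0.018166, 4/13 · 0.023324 = 0.0071765, 1/13 · 0.0029155 = 0.00022427; with total 0.12469.
Hence P(r = 6 | data) = (0.00022427) / (0.12469) = 0.0017986.

0.0018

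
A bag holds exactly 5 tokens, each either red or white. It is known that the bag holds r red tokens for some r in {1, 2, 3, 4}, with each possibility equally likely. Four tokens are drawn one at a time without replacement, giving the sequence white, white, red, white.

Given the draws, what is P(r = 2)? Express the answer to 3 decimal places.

0.333

The likelihood of the observed sequence under each hypothesis: P(data | r = 1) = (4/5)(3/4)(1/3)(2/2) = 1/5; P(data | r = 2) = (3/5)(2/4)(2/3)(1/2) = 1/10; P(data | r = 3) = (2/5)(1/4)(3/3)(0/2) = 0; P(data | r = 4) = (1/5)(0/4) = 0.
The prior-weighted likelihoods are 1/4 · 1/5 = 1/20, 1/4 · 1/10 = 1/40, 1/4 · 0 = 0, 1/4 · 0 = 0; summing to 3/40.
Hence P(r = 2 | data) = (1/40) / (3/40) = 1/3.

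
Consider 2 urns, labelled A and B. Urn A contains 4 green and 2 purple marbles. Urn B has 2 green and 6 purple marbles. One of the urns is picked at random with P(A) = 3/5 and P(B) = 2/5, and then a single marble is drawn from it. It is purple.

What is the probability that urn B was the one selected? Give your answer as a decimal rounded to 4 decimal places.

The likelihood of this draw under each hypothesis: P(data | urn A) = (2/6) = 1/3; P(data | urn B) = (6/8) = 3/4.
Multiplying each by its prior: 3/5 · 1/3 = 1/5, 2/5 · 3/4 = 3/10; with total 1/2.
So P(urn B | data) = (3/10) / (1/2) = 3/5.

0.6000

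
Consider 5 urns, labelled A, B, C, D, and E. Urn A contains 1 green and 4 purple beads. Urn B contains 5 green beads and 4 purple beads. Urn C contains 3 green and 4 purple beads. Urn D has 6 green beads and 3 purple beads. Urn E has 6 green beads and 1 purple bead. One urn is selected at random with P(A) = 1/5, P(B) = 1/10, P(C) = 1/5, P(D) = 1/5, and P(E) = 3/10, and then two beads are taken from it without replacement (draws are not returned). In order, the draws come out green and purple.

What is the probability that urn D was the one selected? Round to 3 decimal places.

Under each hypothesis, the probability of the observed sequence is: P(data | urn A) = (1/5)(4/4) = 1/5; P(data | urn B) = (5/9)(4/8) = 5/18; P(data | urn C) = (3/7)(4/6) = 2/7; P(data | urn D) = (6/9)(3/8) = 1/4; P(data | urn E) = (6/7)(1/6) = 1/7.
The prior-weighted likelihoods are 1/5 · 1/5 = 1/25, 1/10 · 5/18 = 1/36, 1/5 · 2/7 = 2/35, 1/5 · 1/4 = 1/20, 3/10 · 1/7 = 3/70; with total 49/225.
So P(urn D | data) = (1/20) / (49/225) = 45/196.

0.230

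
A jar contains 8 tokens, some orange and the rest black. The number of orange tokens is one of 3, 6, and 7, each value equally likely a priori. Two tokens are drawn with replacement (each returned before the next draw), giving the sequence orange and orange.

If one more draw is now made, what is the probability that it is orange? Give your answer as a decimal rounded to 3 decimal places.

The likelihood of the observed sequence under each hypothesis: P(data | r = 3) = (3/8)(3/8) = 9/64; P(data | r = 6) = (6/8)(6/8) = 9/16; P(data | r = 7) = (7/8)(7/8) = 49/64.
Multiplying each by its prior: 1/3 · 9/64 = 3/64, 1/3 · 9/16 = 3/16, 1/3 · 49/64 = 49/192; summing to 47/96.
Dividing through by the total gives posterior P(r = 3 | data) = 9/94, P(r = 6 | data) = 18/47, P(r = 7 | data) = 49/94.
The predictive probability is P(orange next | data) = (3/8)(9/94) + (3/4)(18/47) + (7/8)(49/94) = 293/376.

0.779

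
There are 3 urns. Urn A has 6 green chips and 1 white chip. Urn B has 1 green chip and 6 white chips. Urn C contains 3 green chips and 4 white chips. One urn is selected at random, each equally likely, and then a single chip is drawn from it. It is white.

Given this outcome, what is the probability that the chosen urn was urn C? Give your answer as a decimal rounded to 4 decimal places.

Compute the likelihood of this draw for each case: P(data | urn A) = (1/7) = 1/7; P(data | urn B) = (6/7) = 6/7; P(data | urn C) = (4/7) = 4/7.
Weighting by the prior gives 1/3 · 1/7 = 1/21, 1/3 · 6/7 = 2/7, 1/3 · 4/7 = 4/21; with total 11/21.
By Bayes' rule, P(urn C | data) = (4/21) / (11/21) = 4/11.

0.3636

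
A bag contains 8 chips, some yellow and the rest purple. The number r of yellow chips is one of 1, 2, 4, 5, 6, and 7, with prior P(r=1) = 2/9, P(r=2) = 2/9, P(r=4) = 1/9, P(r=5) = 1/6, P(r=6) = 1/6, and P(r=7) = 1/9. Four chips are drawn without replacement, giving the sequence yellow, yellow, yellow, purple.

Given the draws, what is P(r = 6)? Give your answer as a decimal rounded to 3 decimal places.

Compute the likelihood of the observed sequence for each case: P(data | r = 1) = (1/8)(0/7) = 0; P(data | r = 2) = (2/8)(1/7)(0/6) = 0; P(data | r = 4) = (4/8)(3/7)(2/6)(4/5) = 2/35; P(data | r = 5) = (5/8)(4/7)(3/6)(3/5) = 3/28; P(data | r = 6) = (6/8)(5/7)(4/6)(2/5) = 1/7; P(data | r = 7) = (7/8)(6/7)(5/6)(1/5) = 1/8.
Weighting by the prior gives 2/9 · 0 = 0, 2/9 · 0 = 0, 1/9 · 2/35 = 2/315, 1/6 · 3/28 = 1/56, 1/6 · 1/7 = 1/42, 1/9 · 1/8 = 1/72; with total 13/210.
By Bayes' rule, P(r = 6 | data) = (1/42) / (13/210) = 5/13.

0.385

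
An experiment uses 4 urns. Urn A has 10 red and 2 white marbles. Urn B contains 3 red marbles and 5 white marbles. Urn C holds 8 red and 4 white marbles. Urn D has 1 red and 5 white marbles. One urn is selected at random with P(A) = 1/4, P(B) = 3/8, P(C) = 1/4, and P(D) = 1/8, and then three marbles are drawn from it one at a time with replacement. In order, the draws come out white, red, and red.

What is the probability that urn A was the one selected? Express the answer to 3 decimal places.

0.284

Compute the likelihood of the observed sequence for each case: P(data | urn A) = (2/12)(10/12)(10/12) = 0.11574; P(data | urn B) = (5/8)(3/8)(3/8) = 0.087891; P(data | urn C) = (4/12)(8/12)(8/12) = 0.14815; P(data | urn D) = (5/6)(1/6)(1/6) = 0.023148.
Weighting by the prior gives 1/4 · 0.11574 = 0.028935, 3/8 · 0.087891 = 0.032959, 1/4 · 0.14815 = 0.037037, 1/8 · 0.023148 = 0.0028935; summing to 0.10182.
By Bayes' rule, P(urn A | data) = (0.028935) / (0.10182) = 0.28417.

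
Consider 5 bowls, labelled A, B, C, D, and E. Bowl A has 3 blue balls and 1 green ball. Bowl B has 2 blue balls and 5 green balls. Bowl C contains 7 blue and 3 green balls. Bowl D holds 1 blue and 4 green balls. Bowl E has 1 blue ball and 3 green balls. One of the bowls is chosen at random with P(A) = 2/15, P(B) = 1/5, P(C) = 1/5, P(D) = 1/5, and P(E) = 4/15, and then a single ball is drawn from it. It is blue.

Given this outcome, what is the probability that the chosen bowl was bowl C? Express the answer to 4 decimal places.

Compute the likelihood of this draw for each case: P(data | bowl A) = (3/4) = 3/4; P(data | bowl B) = (2/7) = 2/7; P(data | bowl C) = (7/10) = 7/10; P(data | bowl D) = (1/5) = 1/5; P(data | bowl E) = (1/4) = 1/4.
Weighting by the prior gives 2/15 · 3/4 = 1/10, 1/5 · 2/7 = 2/35, 1/5 · 7/10 = 7/50, 1/5 · 1/5 = 1/25, 4/15 · 1/4 = 1/15; these sum to 212/525.
By Bayes' rule, P(bowl C | data) = (7/50) / (212/525) = 147/424.

0.3467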